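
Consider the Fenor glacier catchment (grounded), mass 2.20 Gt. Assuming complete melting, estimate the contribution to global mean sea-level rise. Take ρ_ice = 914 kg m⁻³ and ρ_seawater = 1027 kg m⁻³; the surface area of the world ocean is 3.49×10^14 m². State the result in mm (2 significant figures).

Fenor: 2.20 Gt = 2.200×10^12 kg; dividing by ρ_w = 1027 kg m⁻³ gives 2.142×10^9 m³ of water.
Spread over 3.49×10^14 m² of ocean, Δh = 2.142×10^9 / 3.49×10^14 = 6.14×10^-6 m = 6.1×10^-3 mm.

≈ 6.1×10^-3 mm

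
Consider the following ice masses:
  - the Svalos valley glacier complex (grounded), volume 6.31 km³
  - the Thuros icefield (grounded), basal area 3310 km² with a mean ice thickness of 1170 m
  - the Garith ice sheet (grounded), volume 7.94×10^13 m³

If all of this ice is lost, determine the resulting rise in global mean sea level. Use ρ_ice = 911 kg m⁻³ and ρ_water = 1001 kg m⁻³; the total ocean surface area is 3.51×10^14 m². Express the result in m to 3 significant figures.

≈ 0.216 m

Svalos: 6.31 km³ × (911/1001) = 5.743 km³ of water.
Thuros: ice volume = 3310 km² × 1170 m = 3873 km³; 3873 × (911/1001) = 3525 km³ of water.
Garith: 7.94×10^13 m³ × (911/1001) = 7.226×10^13 m³ of water.
Total added water ≈ 7.579×10^13 m³ over 3.51×10^14 m² → Δh = 0.216 m.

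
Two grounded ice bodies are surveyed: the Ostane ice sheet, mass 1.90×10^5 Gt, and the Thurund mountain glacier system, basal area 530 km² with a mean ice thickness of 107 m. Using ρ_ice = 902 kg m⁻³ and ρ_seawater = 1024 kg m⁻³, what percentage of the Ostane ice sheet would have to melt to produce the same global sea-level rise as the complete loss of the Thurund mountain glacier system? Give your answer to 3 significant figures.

Equal sea-level rise means equal mass of meltwater, i.e. equal mass of ice lost.
Ice mass of Thurund: 5.115×10^13 kg; ice mass of Ostane: 1.900×10^17 kg.
Fraction required = 5.115×10^13 / 1.900×10^17 = 2.69×10^-4 → 0.0269 %.

≈ 0.0269 %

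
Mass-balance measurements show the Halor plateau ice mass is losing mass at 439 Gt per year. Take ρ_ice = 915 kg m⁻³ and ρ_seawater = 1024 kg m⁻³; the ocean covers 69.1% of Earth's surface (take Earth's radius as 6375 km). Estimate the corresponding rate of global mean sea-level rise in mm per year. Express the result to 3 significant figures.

≈ 1.21 mm/yr

ρ_w = 1024 kg m⁻³. Annual water volume added = 439 Gt / ρ_w = 4.390×10^14 kg / 1024 kg m⁻³ = 4.287×10^11 m³.
Δh per year = 4.287×10^11 / 3.53×10^14 = 1.21×10^-3 m = 1.21 mm.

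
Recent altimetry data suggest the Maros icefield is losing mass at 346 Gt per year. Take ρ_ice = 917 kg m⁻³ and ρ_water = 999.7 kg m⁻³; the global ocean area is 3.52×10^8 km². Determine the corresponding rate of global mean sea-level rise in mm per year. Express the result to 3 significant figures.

ρ_w = 999.7 kg m⁻³. Annual water volume added = 346 Gt / ρ_w = 3.460×10^14 kg / 999.7 kg m⁻³ = 3.461×10^11 m³.
Δh per year = 3.461×10^11 / 3.52×10^14 = 9.83×10^-4 m = 0.983 mm.

≈ 0.983 mm/yr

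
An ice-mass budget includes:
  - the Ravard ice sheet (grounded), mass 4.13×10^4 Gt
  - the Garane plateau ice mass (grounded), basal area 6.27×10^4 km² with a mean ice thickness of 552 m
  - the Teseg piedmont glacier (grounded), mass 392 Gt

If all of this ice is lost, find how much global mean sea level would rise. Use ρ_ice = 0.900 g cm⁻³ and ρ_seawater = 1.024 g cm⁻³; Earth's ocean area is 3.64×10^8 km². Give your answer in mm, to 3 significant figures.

Ravard: 4.13×10^4 Gt = 4.130×10^16 kg; dividing by ρ_w = 1.024 g cm⁻³ = 1024 kg m⁻³ gives 4.033×10^13 m³ of water.
Garane: ice volume = 6.27×10^4 km² × 552 m = 3.461×10^4 km³; 3.461×10^4 × (900/1024) = 3.042×10^4 km³ of water.
Teseg: 392 Gt = 3.920×10^14 kg; dividing by ρ_w = 1024 kg m⁻³ gives 3.828×10^11 m³ of water.
Total added water ≈ 7.113×10^13 m³ over 3.64×10^14 m² → Δh = 0.195 m = 195 mm.

≈ 195 mm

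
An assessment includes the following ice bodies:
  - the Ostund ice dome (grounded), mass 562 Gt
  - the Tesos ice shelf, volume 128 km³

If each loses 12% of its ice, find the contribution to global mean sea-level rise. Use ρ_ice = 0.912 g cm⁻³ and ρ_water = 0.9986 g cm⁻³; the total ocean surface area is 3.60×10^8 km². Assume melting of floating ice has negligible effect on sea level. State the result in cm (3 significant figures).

≈ 0.0188 cm

Ostund: 0.12 × 562 Gt = 6.744×10^13 kg; dividing by ρ_w = 0.9986 g cm⁻³ = 998.6 kg m⁻³ gives 6.753×10^10 m³ of water.
The Tesos ice shelf is floating and already displaces its own weight of water, so its melt adds essentially nothing to sea level.
Total added water ≈ 6.753×10^10 m³ over 3.60×10^14 m² → Δh = 1.88×10^-4 m = 0.0188 cm.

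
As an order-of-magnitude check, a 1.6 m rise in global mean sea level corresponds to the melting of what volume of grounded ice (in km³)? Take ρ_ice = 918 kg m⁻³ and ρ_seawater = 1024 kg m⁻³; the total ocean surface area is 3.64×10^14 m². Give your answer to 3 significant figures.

≈ 6.50×10^5 km³

Required water volume = Δh × A = 1.6 m × 3.64×10^14 m² = 5.824×10^14 m³ = 5.824×10^5 km³.
Ice volume = water volume × ρ_w/ρ_ice = 5.824×10^5 × 1024/918 = 6.50×10^5 km³.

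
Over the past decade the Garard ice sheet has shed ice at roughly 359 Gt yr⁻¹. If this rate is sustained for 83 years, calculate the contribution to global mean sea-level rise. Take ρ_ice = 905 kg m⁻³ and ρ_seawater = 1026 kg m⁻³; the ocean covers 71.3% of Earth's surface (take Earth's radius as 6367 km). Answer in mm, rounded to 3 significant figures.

≈ 80.0 mm

Total mass lost = 359 Gt/yr × 83 yr = 2.980×10^4 Gt = 2.980×10^16 kg.
ρ_w = 1026 kg m⁻³, so water volume = 2.980×10^16 / 1026 = 2.904×10^13 m³.
Δh = 2.904×10^13 / 3.63×10^14 = 0.0800 m = 80.0 mm.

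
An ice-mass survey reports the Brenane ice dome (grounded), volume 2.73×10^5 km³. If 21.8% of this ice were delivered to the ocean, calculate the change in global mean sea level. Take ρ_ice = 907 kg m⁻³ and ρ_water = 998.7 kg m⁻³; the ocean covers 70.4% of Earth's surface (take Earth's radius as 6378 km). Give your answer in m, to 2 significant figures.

≈ 0.15 m

Brenane: 0.218 × 2.73×10^5 km³ × (907/998.7) = 5.405×10^4 km³ of water.
Spread over 3.60×10^14 m² of ocean, Δh = 5.405×10^13 / 3.60×10^14 = 0.150 m.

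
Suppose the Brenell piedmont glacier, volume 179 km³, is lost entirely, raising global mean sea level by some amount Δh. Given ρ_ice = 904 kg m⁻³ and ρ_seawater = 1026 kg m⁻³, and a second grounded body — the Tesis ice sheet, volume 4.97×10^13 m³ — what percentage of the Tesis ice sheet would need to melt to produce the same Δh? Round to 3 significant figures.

≈ 0.360 %

Equal sea-level rise means equal mass of meltwater, i.e. equal mass of ice lost.
Ice mass of Brenell: 1.618×10^14 kg; ice mass of Tesis: 4.493×10^16 kg.
Fraction required = 1.618×10^14 / 4.493×10^16 = 3.60×10^-3 → 0.360 %.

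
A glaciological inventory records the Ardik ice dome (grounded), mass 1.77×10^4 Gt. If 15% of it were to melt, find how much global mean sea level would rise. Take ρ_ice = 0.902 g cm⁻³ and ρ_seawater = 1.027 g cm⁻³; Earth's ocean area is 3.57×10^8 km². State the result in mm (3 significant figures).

≈ 7.24 mm

Ardik: 0.15 × 1.77×10^4 Gt = 2.655×10^15 kg; dividing by ρ_w = 1.027 g cm⁻³ = 1027 kg m⁻³ gives 2.585×10^12 m³ of water.
Spread over 3.57×10^14 m² of ocean, Δh = 2.585×10^12 / 3.57×10^14 = 7.24×10^-3 m = 7.24 mm.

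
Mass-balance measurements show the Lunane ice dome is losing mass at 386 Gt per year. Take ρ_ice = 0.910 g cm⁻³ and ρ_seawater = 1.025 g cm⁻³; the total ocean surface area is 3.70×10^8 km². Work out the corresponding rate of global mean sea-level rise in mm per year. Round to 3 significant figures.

ρ_w = 1.025 g cm⁻³ = 1025 kg m⁻³. Annual water volume added = 386 Gt / ρ_w = 3.860×10^14 kg / 1025 kg m⁻³ = 3.766×10^11 m³.
Δh per year = 3.766×10^11 / 3.70×10^14 = 1.02×10^-3 m = 1.02 mm.

≈ 1.02 mm/yr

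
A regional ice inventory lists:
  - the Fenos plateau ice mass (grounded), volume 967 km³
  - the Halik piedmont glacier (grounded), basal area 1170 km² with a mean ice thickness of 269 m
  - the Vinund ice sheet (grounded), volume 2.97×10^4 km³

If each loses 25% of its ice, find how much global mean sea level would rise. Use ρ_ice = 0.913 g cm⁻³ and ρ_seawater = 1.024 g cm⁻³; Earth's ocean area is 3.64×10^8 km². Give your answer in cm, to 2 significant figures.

Fenos: 0.25 × 967 km³ × (913/1024) = 215.5 km³ of water.
Halik: ice volume = 1170 km² × 269 m = 314.7 km³; 0.25 × 314.7 × (913/1024) = 70.15 km³ of water.
Vinund: 0.25 × 2.97×10^4 km³ × (913/1024) = 6620 km³ of water.
Total added water ≈ 6.906×10^12 m³ over 3.64×10^14 m² → Δh = 0.0190 m = 1.9 cm.

≈ 1.9 cm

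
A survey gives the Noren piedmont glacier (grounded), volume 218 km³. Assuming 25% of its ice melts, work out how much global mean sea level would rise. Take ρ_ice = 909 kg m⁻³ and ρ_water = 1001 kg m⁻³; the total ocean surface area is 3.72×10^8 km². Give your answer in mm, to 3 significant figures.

≈ 0.133 mm

Noren: 0.25 × 218 km³ × (909/1001) = 49.49 km³ of water.
Spread over 3.72×10^14 m² of ocean, Δh = 4.949×10^10 / 3.72×10^14 = 1.33×10^-4 m = 0.133 mm.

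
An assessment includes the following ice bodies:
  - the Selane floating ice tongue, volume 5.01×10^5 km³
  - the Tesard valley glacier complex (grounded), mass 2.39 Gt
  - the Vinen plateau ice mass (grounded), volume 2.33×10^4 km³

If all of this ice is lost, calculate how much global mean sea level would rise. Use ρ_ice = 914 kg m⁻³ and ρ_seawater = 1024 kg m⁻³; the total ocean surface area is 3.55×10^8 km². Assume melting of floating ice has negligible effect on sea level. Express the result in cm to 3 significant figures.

The Selane floating ice tongue is floating and already displaces its own weight of water, so its melt adds essentially nothing to sea level.
Tesard: 2.39 Gt = 2.390×10^12 kg; dividing by ρ_w = 1024 kg m⁻³ gives 2.334×10^9 m³ of water.
Vinen: 2.33×10^4 km³ × (914/1024) = 2.080×10^4 km³ of water.
Total added water ≈ 2.080×10^13 m³ over 3.55×10^14 m² → Δh = 0.0586 m = 5.86 cm.

≈ 5.86 cm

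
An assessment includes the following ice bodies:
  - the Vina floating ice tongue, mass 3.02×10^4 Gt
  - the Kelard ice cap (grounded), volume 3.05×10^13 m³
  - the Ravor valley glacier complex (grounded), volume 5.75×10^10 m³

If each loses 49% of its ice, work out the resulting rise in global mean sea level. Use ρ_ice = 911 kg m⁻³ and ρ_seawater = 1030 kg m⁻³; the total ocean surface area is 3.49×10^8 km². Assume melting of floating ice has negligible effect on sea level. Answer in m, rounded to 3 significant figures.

≈ 0.0379 m

The Vina floating ice tongue is floating and already displaces its own weight of water, so its melt adds essentially nothing to sea level.
Kelard: 0.49 × 3.05×10^13 m³ × (911/1030) = 1.322×10^13 m³ of water.
Ravor: 0.49 × 5.75×10^10 m³ × (911/1030) = 2.492×10^10 m³ of water.
Total added water ≈ 1.324×10^13 m³ over 3.49×10^14 m² → Δh = 0.0379 m.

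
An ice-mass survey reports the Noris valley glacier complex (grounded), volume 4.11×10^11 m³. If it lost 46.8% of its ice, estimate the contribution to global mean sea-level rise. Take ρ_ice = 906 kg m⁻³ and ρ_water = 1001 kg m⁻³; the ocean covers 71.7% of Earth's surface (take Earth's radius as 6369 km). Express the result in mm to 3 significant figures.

Noris: 0.468 × 4.11×10^11 m³ × (906/1001) = 1.741×10^11 m³ of water.
Spread over 3.65×10^14 m² of ocean, Δh = 1.741×10^11 / 3.65×10^14 = 4.76×10^-4 m = 0.476 mm.

≈ 0.476 mm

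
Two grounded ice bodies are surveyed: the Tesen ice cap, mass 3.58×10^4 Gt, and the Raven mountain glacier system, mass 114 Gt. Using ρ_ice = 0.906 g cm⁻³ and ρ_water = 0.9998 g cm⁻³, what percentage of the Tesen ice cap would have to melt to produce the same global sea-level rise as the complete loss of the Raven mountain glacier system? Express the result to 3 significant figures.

Equal sea-level rise means equal mass of meltwater, i.e. equal mass of ice lost.
Ice mass of Raven: 1.140×10^14 kg; ice mass of Tesen: 3.580×10^16 kg.
Fraction required = 1.140×10^14 / 3.580×10^16 = 3.18×10^-3 → 0.318 %.

≈ 0.318 %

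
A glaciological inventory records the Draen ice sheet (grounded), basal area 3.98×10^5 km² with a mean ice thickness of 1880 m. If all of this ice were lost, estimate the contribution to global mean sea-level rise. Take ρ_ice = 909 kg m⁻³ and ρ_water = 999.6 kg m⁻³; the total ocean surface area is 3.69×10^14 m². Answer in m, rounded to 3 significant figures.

Draen: ice volume = 3.98×10^5 km² × 1880 m = 7.482×10^5 km³; 7.482×10^5 × (909/999.6) = 6.804×10^5 km³ of water.
Spread over 3.69×10^14 m² of ocean, Δh = 6.804×10^14 / 3.69×10^14 = 1.84 m.

≈ 1.84 m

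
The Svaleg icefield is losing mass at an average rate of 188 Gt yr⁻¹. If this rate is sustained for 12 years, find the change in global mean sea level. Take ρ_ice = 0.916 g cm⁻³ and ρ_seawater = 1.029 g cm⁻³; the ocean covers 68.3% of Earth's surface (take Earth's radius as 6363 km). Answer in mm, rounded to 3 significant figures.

≈ 6.31 mm

Total mass lost = 188 Gt/yr × 12 yr = 2256 Gt = 2.256×10^15 kg.
ρ_w = 1.029 g cm⁻³ = 1029 kg m⁻³, so water volume = 2.256×10^15 / 1029 = 2.192×10^12 m³.
Δh = 2.192×10^12 / 3.47×10^14 = 6.31×10^-3 m = 6.31 mm.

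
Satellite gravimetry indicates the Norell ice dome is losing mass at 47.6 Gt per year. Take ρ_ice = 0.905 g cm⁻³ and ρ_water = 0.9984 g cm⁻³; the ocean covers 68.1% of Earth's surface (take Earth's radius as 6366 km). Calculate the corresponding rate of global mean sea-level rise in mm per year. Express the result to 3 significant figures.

ρ_w = 0.9984 g cm⁻³ = 998.4 kg m⁻³. Annual water volume added = 47.6 Gt / ρ_w = 4.760×10^13 kg / 998.4 kg m⁻³ = 4.768×10^10 m³.
Δh per year = 4.768×10^10 / 3.47×10^14 = 1.37×10^-4 m = 0.137 mm.

≈ 0.137 mm/yr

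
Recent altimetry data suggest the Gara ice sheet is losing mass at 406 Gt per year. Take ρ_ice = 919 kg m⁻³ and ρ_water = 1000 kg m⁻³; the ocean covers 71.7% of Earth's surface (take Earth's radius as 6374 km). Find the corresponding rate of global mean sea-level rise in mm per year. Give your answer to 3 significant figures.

ρ_w = 1000 kg m⁻³. Annual water volume added = 406 Gt / ρ_w = 4.060×10^14 kg / 1000 kg m⁻³ = 4.060×10^11 m³.
Δh per year = 4.060×10^11 / 3.66×10^14 = 1.11×10^-3 m = 1.11 mm.

≈ 1.11 mm/yr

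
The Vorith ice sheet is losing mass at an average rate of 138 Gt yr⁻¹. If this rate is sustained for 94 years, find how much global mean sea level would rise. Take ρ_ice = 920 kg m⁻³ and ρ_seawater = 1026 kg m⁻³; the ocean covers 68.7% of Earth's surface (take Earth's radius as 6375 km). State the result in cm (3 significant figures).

Total mass lost = 138 Gt/yr × 94 yr = 1.297×10^4 Gt = 1.297×10^16 kg.
ρ_w = 1026 kg m⁻³, so water volume = 1.297×10^16 / 1026 = 1.264×10^13 m³.
Δh = 1.264×10^13 / 3.51×10^14 = 0.0360 m = 3.60 cm.

≈ 3.60 cm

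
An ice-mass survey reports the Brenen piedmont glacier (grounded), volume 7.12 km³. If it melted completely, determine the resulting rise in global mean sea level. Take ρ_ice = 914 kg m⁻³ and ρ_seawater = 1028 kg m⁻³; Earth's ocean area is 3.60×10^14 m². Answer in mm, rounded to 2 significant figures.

Brenen: 7.12 km³ × (914/1028) = 6.330 km³ of water.
Spread over 3.60×10^14 m² of ocean, Δh = 6.330×10^9 / 3.60×10^14 = 1.76×10^-5 m = 0.018 mm.

≈ 0.018 mm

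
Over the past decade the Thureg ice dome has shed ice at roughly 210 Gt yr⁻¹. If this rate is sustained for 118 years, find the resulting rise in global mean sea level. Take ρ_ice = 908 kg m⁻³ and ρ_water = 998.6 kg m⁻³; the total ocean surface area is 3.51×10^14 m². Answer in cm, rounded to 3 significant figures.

Total mass lost = 210 Gt/yr × 118 yr = 2.478×10^4 Gt = 2.478×10^16 kg.
ρ_w = 998.6 kg m⁻³, so water volume = 2.478×10^16 / 998.6 = 2.481×10^13 m³.
Δh = 2.481×10^13 / 3.51×10^14 = 0.0707 m = 7.07 cm.

≈ 7.07 cm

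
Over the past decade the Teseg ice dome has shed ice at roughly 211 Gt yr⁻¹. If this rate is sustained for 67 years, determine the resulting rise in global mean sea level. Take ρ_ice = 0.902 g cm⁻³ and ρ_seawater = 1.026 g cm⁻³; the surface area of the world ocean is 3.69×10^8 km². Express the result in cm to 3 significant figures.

≈ 3.73 cm

Total mass lost = 211 Gt/yr × 67 yr = 1.414×10^4 Gt = 1.414×10^16 kg.
ρ_w = 1.026 g cm⁻³ = 1026 kg m⁻³, so water volume = 1.414×10^16 / 1026 = 1.378×10^13 m³.
Δh = 1.378×10^13 / 3.69×10^14 = 0.0373 m = 3.73 cm.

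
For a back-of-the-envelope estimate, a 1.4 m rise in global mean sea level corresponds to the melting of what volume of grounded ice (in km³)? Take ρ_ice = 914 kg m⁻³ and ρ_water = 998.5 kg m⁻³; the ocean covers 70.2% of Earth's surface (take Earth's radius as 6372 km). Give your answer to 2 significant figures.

Required water volume = Δh × A = 1.4 m × 3.58×10^14 m² = 5.014×10^14 m³ = 5.014×10^5 km³.
Ice volume = water volume × ρ_w/ρ_ice = 5.014×10^5 × 998.5/914 = 5.5×10^5 km³.

≈ 5.5×10^5 km³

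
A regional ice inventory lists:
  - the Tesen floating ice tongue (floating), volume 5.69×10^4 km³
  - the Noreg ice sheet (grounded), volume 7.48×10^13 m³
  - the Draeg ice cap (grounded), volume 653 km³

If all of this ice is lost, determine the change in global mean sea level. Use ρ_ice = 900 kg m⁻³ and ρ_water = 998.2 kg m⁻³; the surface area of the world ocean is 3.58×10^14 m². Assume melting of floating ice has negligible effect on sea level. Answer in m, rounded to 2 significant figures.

≈ 0.19 m

The Tesen floating ice tongue is floating and already displaces its own weight of water, so its melt adds essentially nothing to sea level.
Noreg: 7.48×10^13 m³ × (900/998.2) = 6.744×10^13 m³ of water.
Draeg: 653 km³ × (900/998.2) = 588.8 km³ of water.
Total added water ≈ 6.803×10^13 m³ over 3.58×10^14 m² → Δh = 0.190 m.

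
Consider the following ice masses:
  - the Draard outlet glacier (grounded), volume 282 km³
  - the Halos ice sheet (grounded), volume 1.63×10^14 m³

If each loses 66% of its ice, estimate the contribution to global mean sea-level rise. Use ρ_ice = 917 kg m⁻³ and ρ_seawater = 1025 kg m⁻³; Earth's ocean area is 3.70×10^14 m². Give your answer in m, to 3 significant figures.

≈ 0.261 m

Draard: 0.66 × 282 km³ × (917/1025) = 166.5 km³ of water.
Halos: 0.66 × 1.63×10^14 m³ × (917/1025) = 9.624×10^13 m³ of water.
Total added water ≈ 9.641×10^13 m³ over 3.70×10^14 m² → Δh = 0.261 m.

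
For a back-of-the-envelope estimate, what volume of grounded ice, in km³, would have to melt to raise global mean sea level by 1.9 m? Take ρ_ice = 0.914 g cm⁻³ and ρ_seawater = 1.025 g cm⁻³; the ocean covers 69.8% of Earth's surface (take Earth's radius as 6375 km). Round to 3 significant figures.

Required water volume = Δh × A = 1.9 m × 3.56×10^14 m² = 6.773×10^14 m³ = 6.773×10^5 km³.
Ice volume = water volume × ρ_w/ρ_ice = 6.773×10^5 × 1025/914 = 7.60×10^5 km³.

≈ 7.60×10^5 km³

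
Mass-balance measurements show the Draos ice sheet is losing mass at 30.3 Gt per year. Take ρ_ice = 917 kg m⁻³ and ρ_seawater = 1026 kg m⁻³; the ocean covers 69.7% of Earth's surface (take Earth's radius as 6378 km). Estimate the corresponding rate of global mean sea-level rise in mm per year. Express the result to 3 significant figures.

ρ_w = 1026 kg m⁻³. Annual water volume added = 30.3 Gt / ρ_w = 3.030×10^13 kg / 1026 kg m⁻³ = 2.953×10^10 m³.
Δh per year = 2.953×10^10 / 3.56×10^14 = 8.29×10^-5 m = 0.0829 mm.

≈ 0.0829 mm/yr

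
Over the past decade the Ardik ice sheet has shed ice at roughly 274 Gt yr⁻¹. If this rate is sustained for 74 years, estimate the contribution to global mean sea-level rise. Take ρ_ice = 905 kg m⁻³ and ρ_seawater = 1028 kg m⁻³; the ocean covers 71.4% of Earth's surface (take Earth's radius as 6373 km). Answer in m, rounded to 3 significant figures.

Total mass lost = 274 Gt/yr × 74 yr = 2.028×10^4 Gt = 2.028×10^16 kg.
ρ_w = 1028 kg m⁻³, so water volume = 2.028×10^16 / 1028 = 1.972×10^13 m³.
Δh = 1.972×10^13 / 3.64×10^14 = 0.0541 m.

≈ 0.0541 m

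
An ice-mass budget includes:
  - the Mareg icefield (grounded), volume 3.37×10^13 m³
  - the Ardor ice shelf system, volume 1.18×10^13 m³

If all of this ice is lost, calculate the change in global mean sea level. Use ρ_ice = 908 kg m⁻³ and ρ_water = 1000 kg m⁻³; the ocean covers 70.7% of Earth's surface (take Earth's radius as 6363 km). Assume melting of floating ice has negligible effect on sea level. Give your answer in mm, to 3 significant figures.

≈ 85.1 mm

Mareg: 3.37×10^13 m³ × (908/1000) = 3.060×10^13 m³ of water.
The Ardor ice shelf system is floating and already displaces its own weight of water, so its melt adds essentially nothing to sea level.
Total added water ≈ 3.060×10^13 m³ over 3.60×10^14 m² → Δh = 0.0851 m = 85.1 mm.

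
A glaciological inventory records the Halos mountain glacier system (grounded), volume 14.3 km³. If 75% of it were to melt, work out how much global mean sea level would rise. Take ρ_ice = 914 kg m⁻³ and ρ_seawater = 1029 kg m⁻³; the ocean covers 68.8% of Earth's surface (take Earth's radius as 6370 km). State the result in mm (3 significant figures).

≈ 0.0272 mm

Halos: 0.75 × 14.3 km³ × (914/1029) = 9.526 km³ of water.
Spread over 3.51×10^14 m² of ocean, Δh = 9.526×10^9 / 3.51×10^14 = 2.72×10^-5 m = 0.0272 mm.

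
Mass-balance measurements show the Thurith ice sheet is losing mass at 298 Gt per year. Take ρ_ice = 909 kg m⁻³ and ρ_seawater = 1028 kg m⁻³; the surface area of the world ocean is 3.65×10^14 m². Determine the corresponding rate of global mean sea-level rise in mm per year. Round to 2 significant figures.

≈ 0.79 mm/yr

ρ_w = 1028 kg m⁻³. Annual water volume added = 298 Gt / ρ_w = 2.980×10^14 kg / 1028 kg m⁻³ = 2.899×10^11 m³.
Δh per year = 2.899×10^11 / 3.65×10^14 = 7.94×10^-4 m = 0.79 mm.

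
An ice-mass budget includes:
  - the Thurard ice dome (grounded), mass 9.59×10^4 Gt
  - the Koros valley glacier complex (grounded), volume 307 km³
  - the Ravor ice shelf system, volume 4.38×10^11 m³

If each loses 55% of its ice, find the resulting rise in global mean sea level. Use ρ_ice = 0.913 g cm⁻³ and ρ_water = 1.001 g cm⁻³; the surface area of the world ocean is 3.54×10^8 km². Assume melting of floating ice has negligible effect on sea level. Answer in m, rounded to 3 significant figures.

Thurard: 0.55 × 9.59×10^4 Gt = 5.275×10^16 kg; dividing by ρ_w = 1.001 g cm⁻³ = 1001 kg m⁻³ gives 5.269×10^13 m³ of water.
Koros: 0.55 × 307 km³ × (913/1001) = 154.0 km³ of water.
The Ravor ice shelf system is floating and already displaces its own weight of water, so its melt adds essentially nothing to sea level.
Total added water ≈ 5.285×10^13 m³ over 3.54×10^14 m² → Δh = 0.149 m.

≈ 0.149 m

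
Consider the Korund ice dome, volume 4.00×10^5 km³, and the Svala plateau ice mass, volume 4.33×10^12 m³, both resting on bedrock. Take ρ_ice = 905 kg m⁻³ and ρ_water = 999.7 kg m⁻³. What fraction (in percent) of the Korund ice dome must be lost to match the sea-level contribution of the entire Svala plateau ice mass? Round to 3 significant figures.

≈ 1.08 %

Equal sea-level rise means equal mass of meltwater, i.e. equal mass of ice lost.
Ice mass of Svala: 3.919×10^15 kg; ice mass of Korund: 3.620×10^17 kg.
Fraction required = 3.919×10^15 / 3.620×10^17 = 0.0108 → 1.08 %.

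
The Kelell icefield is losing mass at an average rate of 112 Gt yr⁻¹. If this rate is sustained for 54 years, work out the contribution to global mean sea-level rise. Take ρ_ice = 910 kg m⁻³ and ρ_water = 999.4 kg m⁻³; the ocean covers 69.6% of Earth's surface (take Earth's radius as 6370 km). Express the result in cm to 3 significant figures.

≈ 1.71 cm

Total mass lost = 112 Gt/yr × 54 yr = 6048 Gt = 6.048×10^15 kg.
ρ_w = 999.4 kg m⁻³, so water volume = 6.048×10^15 / 999.4 = 6.052×10^12 m³.
Δh = 6.052×10^12 / 3.55×10^14 = 0.0171 m = 1.71 cm.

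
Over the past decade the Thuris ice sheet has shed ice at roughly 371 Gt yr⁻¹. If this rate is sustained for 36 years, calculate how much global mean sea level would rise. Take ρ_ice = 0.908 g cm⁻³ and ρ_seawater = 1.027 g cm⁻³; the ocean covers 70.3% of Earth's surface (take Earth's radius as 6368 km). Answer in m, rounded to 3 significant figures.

Total mass lost = 371 Gt/yr × 36 yr = 1.336×10^4 Gt = 1.336×10^16 kg.
ρ_w = 1.027 g cm⁻³ = 1027 kg m⁻³, so water volume = 1.336×10^16 / 1027 = 1.300×10^13 m³.
Δh = 1.300×10^13 / 3.58×10^14 = 0.0363 m.

≈ 0.0363 m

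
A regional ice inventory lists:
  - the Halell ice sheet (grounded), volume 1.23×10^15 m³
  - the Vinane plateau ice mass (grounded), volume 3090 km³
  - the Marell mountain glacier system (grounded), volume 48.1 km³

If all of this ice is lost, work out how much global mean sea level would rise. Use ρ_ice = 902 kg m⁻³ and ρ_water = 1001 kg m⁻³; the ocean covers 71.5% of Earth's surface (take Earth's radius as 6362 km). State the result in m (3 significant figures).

≈ 3.06 m

Halell: 1.23×10^15 m³ × (902/1001) = 1.108×10^15 m³ of water.
Vinane: 3090 km³ × (902/1001) = 2784 km³ of water.
Marell: 48.1 km³ × (902/1001) = 43.34 km³ of water.
Total added water ≈ 1.111×10^15 m³ over 3.64×10^14 m² → Δh = 3.06 m.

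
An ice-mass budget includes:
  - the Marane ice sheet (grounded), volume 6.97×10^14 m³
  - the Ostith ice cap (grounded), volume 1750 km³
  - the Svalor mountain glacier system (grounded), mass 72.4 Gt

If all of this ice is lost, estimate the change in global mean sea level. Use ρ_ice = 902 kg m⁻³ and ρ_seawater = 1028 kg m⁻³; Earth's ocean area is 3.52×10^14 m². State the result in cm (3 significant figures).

≈ 174 cm

Marane: 6.97×10^14 m³ × (902/1028) = 6.116×10^14 m³ of water.
Ostith: 1750 km³ × (902/1028) = 1536 km³ of water.
Svalor: 72.4 Gt = 7.240×10^13 kg; dividing by ρ_w = 1028 kg m⁻³ gives 7.043×10^10 m³ of water.
Total added water ≈ 6.132×10^14 m³ over 3.52×10^14 m² → Δh = 1.74 m = 174 cm.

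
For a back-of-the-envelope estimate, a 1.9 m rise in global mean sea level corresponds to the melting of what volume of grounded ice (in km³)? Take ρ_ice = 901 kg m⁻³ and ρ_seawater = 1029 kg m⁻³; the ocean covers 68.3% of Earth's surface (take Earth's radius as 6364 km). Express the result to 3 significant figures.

≈ 7.54×10^5 km³

Required water volume = Δh × A = 1.9 m × 3.48×10^14 m² = 6.605×10^14 m³ = 6.605×10^5 km³.
Ice volume = water volume × ρ_w/ρ_ice = 6.605×10^5 × 1029/901 = 7.54×10^5 km³.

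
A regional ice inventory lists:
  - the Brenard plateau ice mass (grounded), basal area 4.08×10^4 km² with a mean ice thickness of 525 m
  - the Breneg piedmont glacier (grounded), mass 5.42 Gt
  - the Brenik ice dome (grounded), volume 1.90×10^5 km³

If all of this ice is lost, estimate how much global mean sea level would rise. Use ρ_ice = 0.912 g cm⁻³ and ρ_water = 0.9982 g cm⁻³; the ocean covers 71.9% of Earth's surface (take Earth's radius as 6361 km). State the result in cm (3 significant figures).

≈ 52.8 cm

Brenard: ice volume = 4.08×10^4 km² × 525 m = 2.142×10^4 km³; 2.142×10^4 × (912/998.2) = 1.957×10^4 km³ of water.
Breneg: 5.42 Gt = 5.420×10^12 kg; dividing by ρ_w = 0.9982 g cm⁻³ = 998.2 kg m⁻³ gives 5.430×10^9 m³ of water.
Brenik: 1.90×10^5 km³ × (912/998.2) = 1.736×10^5 km³ of water.
Total added water ≈ 1.932×10^14 m³ over 3.66×10^14 m² → Δh = 0.528 m = 52.8 cm.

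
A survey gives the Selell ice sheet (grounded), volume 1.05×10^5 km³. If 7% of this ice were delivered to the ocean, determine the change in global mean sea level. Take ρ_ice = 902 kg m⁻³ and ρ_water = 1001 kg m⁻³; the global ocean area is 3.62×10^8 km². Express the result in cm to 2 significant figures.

≈ 1.8 cm

Selell: 0.07 × 1.05×10^5 km³ × (902/1001) = 6623 km³ of water.
Spread over 3.62×10^14 m² of ocean, Δh = 6.623×10^12 / 3.62×10^14 = 0.0183 m = 1.8 cm.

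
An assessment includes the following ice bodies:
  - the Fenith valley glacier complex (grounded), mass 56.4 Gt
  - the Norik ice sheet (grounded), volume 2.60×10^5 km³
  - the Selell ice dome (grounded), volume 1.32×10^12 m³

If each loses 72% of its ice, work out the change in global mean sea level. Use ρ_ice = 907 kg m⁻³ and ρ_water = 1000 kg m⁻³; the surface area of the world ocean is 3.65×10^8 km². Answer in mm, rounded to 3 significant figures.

≈ 468 mm

Fenith: 0.72 × 56.4 Gt = 4.061×10^13 kg; dividing by ρ_w = 1000 kg m⁻³ gives 4.061×10^10 m³ of water.
Norik: 0.72 × 2.60×10^5 km³ × (907/1000) = 1.698×10^5 km³ of water.
Selell: 0.72 × 1.32×10^12 m³ × (907/1000) = 8.620×10^11 m³ of water.
Total added water ≈ 1.707×10^14 m³ over 3.65×10^14 m² → Δh = 0.468 m = 468 mm.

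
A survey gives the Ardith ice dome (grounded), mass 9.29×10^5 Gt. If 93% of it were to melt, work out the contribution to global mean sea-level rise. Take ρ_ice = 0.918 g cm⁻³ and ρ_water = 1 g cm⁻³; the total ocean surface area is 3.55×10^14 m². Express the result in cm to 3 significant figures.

Ardith: 0.93 × 9.29×10^5 Gt = 8.640×10^17 kg; dividing by ρ_w = 1 g cm⁻³ = 1000 kg m⁻³ gives 8.640×10^14 m³ of water.
Spread over 3.55×10^14 m² of ocean, Δh = 8.640×10^14 / 3.55×10^14 = 2.43 m = 243 cm.

≈ 243 cm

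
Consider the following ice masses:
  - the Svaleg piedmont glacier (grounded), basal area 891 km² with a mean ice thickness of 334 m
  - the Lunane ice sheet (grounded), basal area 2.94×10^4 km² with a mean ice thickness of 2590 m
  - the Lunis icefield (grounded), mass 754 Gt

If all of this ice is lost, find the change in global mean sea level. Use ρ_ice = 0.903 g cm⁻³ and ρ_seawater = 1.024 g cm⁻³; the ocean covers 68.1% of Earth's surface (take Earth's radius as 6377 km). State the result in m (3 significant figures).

Svaleg: ice volume = 891 km² × 334 m = 297.6 km³; 297.6 × (903/1024) = 262.4 km³ of water.
Lunane: ice volume = 2.94×10^4 km² × 2590 m = 7.615×10^4 km³; 7.615×10^4 × (903/1024) = 6.715×10^4 km³ of water.
Lunis: 754 Gt = 7.540×10^14 kg; dividing by ρ_w = 1.024 g cm⁻³ = 1024 kg m⁻³ gives 7.363×10^11 m³ of water.
Total added water ≈ 6.815×10^13 m³ over 3.48×10^14 m² → Δh = 0.196 m.

≈ 0.196 m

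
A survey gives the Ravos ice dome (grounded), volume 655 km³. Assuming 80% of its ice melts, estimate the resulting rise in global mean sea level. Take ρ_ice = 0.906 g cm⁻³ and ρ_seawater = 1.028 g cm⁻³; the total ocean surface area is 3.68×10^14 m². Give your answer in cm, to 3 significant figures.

Ravos: 0.8 × 655 km³ × (906/1028) = 461.8 km³ of water.
Spread over 3.68×10^14 m² of ocean, Δh = 4.618×10^11 / 3.68×10^14 = 1.25×10^-3 m = 0.125 cm.

≈ 0.125 cm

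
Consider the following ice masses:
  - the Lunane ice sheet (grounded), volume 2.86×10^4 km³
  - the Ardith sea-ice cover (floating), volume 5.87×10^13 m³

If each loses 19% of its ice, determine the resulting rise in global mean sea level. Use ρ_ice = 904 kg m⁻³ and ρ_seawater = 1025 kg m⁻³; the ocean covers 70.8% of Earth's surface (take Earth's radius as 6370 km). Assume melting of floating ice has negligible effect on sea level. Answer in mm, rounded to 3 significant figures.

≈ 13.3 mm

Lunane: 0.19 × 2.86×10^4 km³ × (904/1025) = 4793 km³ of water.
The Ardith sea-ice cover is floating and already displaces its own weight of water, so its melt adds essentially nothing to sea level.
Total added water ≈ 4.793×10^12 m³ over 3.61×10^14 m² → Δh = 0.0133 m = 13.3 mm.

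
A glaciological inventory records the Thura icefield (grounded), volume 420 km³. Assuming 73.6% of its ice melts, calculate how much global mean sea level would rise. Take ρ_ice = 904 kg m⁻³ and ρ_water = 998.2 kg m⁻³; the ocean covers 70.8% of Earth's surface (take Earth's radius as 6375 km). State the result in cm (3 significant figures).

≈ 0.0774 cm

Thura: 0.736 × 420 km³ × (904/998.2) = 279.9 km³ of water.
Spread over 3.62×10^14 m² of ocean, Δh = 2.799×10^11 / 3.62×10^14 = 7.74×10^-4 m = 0.0774 cm.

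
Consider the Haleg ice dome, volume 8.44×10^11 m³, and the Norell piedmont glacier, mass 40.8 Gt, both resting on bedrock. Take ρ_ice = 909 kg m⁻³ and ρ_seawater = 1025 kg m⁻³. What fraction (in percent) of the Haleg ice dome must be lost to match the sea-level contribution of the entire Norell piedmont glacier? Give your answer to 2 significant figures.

≈ 5.3 %

Equal sea-level rise means equal mass of meltwater, i.e. equal mass of ice lost.
Ice mass of Norell: 4.080×10^13 kg; ice mass of Haleg: 7.672×10^14 kg.
Fraction required = 4.080×10^13 / 7.672×10^14 = 0.0532 → 5.3 %.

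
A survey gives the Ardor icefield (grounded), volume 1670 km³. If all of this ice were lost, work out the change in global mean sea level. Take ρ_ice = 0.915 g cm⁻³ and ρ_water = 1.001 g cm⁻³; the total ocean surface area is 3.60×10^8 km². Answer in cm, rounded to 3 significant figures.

Ardor: 1670 km³ × (915/1001) = 1527 km³ of water.
Spread over 3.60×10^14 m² of ocean, Δh = 1.527×10^12 / 3.60×10^14 = 4.24×10^-3 m = 0.424 cm.

≈ 0.424 cm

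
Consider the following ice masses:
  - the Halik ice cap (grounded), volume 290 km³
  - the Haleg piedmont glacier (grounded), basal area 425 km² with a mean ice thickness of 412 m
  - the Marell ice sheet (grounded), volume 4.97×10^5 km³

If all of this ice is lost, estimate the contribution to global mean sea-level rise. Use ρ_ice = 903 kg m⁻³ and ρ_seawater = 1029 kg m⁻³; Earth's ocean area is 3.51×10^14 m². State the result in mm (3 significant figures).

Halik: 290 km³ × (903/1029) = 254.5 km³ of water.
Haleg: ice volume = 425 km² × 412 m = 175.1 km³; 175.1 × (903/1029) = 153.7 km³ of water.
Marell: 4.97×10^5 km³ × (903/1029) = 4.361×10^5 km³ of water.
Total added water ≈ 4.366×10^14 m³ over 3.51×10^14 m² → Δh = 1.24 m = 1240 mm.

≈ 1240 mm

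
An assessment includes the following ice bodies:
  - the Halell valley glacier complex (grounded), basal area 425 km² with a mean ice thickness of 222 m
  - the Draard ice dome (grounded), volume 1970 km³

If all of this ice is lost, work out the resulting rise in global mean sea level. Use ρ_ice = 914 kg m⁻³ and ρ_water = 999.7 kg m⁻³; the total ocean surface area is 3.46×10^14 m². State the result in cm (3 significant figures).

≈ 0.545 cm

Halell: ice volume = 425 km² × 222 m = 94.35 km³; 94.35 × (914/999.7) = 86.26 km³ of water.
Draard: 1970 km³ × (914/999.7) = 1801 km³ of water.
Total added water ≈ 1.887×10^12 m³ over 3.46×10^14 m² → Δh = 5.45×10^-3 m = 0.545 cm.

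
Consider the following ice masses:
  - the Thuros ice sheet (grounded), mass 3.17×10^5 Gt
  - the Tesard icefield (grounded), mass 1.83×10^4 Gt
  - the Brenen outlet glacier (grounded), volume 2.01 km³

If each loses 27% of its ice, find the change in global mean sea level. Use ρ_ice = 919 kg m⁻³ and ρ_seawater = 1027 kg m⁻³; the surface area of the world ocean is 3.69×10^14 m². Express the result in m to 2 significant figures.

≈ 0.24 m

Thuros: 0.27 × 3.17×10^5 Gt = 8.559×10^16 kg; dividing by ρ_w = 1027 kg m⁻³ gives 8.334×10^13 m³ of water.
Tesard: 0.27 × 1.83×10^4 Gt = 4.941×10^15 kg; dividing by ρ_w = 1027 kg m⁻³ gives 4.811×10^12 m³ of water.
Brenen: 0.27 × 2.01 km³ × (919/1027) = 0.4856 km³ of water.
Total added water ≈ 8.815×10^13 m³ over 3.69×10^14 m² → Δh = 0.239 m.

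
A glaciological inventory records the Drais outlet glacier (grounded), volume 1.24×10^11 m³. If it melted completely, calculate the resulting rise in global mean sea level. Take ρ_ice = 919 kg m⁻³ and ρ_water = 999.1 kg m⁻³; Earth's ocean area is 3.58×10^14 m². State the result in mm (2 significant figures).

≈ 0.32 mm

Drais: 1.24×10^11 m³ × (919/999.1) = 1.141×10^11 m³ of water.
Spread over 3.58×10^14 m² of ocean, Δh = 1.141×10^11 / 3.58×10^14 = 3.19×10^-4 m = 0.32 mm.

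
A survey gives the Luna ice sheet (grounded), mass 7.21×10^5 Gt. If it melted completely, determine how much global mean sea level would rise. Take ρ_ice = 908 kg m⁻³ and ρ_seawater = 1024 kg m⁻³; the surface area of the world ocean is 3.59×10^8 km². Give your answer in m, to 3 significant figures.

≈ 1.96 m

Luna: 7.21×10^5 Gt = 7.210×10^17 kg; dividing by ρ_w = 1024 kg m⁻³ gives 7.041×10^14 m³ of water.
Spread over 3.59×10^14 m² of ocean, Δh = 7.041×10^14 / 3.59×10^14 = 1.96 m.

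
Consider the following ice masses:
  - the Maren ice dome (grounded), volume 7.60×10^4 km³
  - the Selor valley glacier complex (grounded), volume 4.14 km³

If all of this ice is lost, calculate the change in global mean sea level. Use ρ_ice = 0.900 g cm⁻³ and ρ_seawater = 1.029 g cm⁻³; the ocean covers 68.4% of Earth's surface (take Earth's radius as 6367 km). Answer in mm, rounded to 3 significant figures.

≈ 191 mm

Maren: 7.60×10^4 km³ × (900/1029) = 6.647×10^4 km³ of water.
Selor: 4.14 km³ × (900/1029) = 3.621 km³ of water.
Total added water ≈ 6.648×10^13 m³ over 3.48×10^14 m² → Δh = 0.191 m = 191 mm.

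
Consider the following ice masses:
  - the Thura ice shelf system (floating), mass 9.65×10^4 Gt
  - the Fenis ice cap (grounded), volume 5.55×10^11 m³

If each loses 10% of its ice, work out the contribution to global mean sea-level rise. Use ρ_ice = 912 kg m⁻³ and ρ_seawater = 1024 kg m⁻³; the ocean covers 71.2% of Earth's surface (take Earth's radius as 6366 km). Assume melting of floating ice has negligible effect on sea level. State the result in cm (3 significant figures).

≈ 0.0136 cm

The Thura ice shelf system is floating and already displaces its own weight of water, so its melt adds essentially nothing to sea level.
Fenis: 0.1 × 5.55×10^11 m³ × (912/1024) = 4.943×10^10 m³ of water.
Total added water ≈ 4.943×10^10 m³ over 3.63×10^14 m² → Δh = 1.36×10^-4 m = 0.0136 cm.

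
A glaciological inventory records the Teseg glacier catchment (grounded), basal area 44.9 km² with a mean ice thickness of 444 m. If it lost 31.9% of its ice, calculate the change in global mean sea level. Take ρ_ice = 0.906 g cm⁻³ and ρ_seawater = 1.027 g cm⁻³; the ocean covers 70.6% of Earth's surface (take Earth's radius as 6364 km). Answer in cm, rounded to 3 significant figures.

Teseg: ice volume = 44.9 km² × 444 m = 19.94 km³; 0.319 × 19.94 × (906/1027) = 5.610 km³ of water.
Spread over 3.59×10^14 m² of ocean, Δh = 5.610×10^9 / 3.59×10^14 = 1.56×10^-5 m = 1.56×10^-3 cm.

≈ 1.56×10^-3 cm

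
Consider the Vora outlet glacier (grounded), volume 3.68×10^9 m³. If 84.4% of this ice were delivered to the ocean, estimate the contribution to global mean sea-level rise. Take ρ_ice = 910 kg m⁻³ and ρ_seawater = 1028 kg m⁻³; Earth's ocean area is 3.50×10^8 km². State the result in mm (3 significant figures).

≈ 7.86×10^-3 mm

Vora: 0.844 × 3.68×10^9 m³ × (910/1028) = 2.749×10^9 m³ of water.
Spread over 3.50×10^14 m² of ocean, Δh = 2.749×10^9 / 3.50×10^14 = 7.86×10^-6 m = 7.86×10^-3 mm.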